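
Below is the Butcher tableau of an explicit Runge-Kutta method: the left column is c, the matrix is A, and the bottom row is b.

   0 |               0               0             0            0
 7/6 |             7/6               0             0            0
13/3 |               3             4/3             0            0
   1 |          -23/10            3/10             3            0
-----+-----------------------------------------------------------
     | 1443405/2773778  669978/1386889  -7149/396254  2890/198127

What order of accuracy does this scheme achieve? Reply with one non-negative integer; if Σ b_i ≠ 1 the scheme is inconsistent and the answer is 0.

3

b = (1443405/2773778, 669978/1386889, -7149/396254, 2890/198127)
c = (0, 7/6, 13/3, 1)
Ac = (0, 0, 14/9, 267/20)
Σ b_i: 1443405/2773778·1 + 669978/1386889·1 + (-7149/396254)·1 + 2890/198127·1 = 1 ✓
b·c: 669978/1386889·7/6 + (-7149/396254)·13/3 + 2890/198127·1 = 1/2 ✓
b·c²: 669978/1386889·49/36 + (-7149/396254)·169/9 + 2890/198127·1 = 1/3 ✓
b·Ac: (-7149/396254)·14/9 + 2890/198127·267/20 = 1/6 ✓
b·c³: 669978/1386889·343/216 + (-7149/396254)·2197/27 + 2890/198127·1 = -4895375/7132572 ≠ 1/4 ⇒ order 3.
b·(c∘Ac): (-7149/396254)·182/27 + 2890/198127·267/20 = 260761/3566286 ≠ 1/8
b·Ac²: (-7149/396254)·49/27 + 2890/198127·6809/120 = 5669869/7132572 ≠ 1/12
b·A²c: 2890/198127·14/3 = 40460/594381 ≠ 1/24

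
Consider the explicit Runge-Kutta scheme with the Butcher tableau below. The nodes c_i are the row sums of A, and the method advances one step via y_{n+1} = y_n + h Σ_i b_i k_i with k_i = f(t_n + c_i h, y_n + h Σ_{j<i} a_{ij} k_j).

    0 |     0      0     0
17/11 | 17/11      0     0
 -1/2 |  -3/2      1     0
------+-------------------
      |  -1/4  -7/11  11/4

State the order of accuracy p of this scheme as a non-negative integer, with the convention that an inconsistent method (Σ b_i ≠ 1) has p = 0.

b = (-1/4, -7/11, 11/4)
c = (0, 17/11, -1/2)
Ac = (0, 0, 17/11)
Σ b_i: (-1/4)·1 + (-7/11)·1 + 11/4·1 = 41/22 ≠ 1 ⇒ order 0.

0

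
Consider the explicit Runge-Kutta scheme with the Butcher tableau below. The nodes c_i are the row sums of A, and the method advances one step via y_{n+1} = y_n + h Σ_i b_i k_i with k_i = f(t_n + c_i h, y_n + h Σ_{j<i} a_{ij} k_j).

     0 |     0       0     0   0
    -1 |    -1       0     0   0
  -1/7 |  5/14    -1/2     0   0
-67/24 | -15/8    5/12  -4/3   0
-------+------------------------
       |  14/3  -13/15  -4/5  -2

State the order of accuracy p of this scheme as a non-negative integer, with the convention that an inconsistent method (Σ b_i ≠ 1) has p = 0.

1

b = (14/3, -13/15, -4/5, -2)
c = (0, -1, -1/7, -67/24)
Ac = (0, 0, 1/2, -19/84)
Σ b_i: 14/3·1 + (-13/15)·1 + (-4/5)·1 + (-2)·1 = 1 ✓
b·c: (-13/15)·(-1) + (-4/5)·(-1/7) + (-2)·(-67/24) = 919/140 ≠ 1/2 ⇒ order 1.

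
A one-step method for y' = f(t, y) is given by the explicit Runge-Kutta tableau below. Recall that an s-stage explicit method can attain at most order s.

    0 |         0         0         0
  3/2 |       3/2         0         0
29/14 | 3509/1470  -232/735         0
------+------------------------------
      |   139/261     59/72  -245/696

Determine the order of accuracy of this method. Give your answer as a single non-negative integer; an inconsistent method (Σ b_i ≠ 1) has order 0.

3

b = (139/261, 59/72, -245/696)
c = (0, 3/2, 29/14)
Ac = (0, 0, -116/245)
Σ b_i: 139/261·1 + 59/72·1 + (-245/696)·1 = 1 ✓
b·c: 59/72·3/2 + (-245/696)·29/14 = 1/2 ✓
b·c²: 59/72·9/4 + (-245/696)·841/196 = 1/3 ✓
b·Ac: (-245/696)·(-116/245) = 1/6 ✓; 3 stages ⇒ order 3.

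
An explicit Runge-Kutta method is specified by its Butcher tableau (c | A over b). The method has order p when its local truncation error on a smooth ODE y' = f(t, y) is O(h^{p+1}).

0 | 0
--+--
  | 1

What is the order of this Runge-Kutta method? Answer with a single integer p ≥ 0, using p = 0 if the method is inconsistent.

1

b = (1)
c = (0)
Σ b_i: 1·1 = 1 ✓; 1 stage ⇒ order 1.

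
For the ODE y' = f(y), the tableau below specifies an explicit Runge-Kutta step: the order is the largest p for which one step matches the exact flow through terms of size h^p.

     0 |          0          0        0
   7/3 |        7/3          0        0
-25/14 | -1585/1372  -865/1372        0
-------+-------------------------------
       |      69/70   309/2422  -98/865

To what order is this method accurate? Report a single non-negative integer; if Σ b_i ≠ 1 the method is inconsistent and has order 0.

b = (69/70, 309/2422, -98/865)
c = (0, 7/3, -25/14)
Ac = (0, 0, -865/588)
Σ b_i: 69/70·1 + 309/2422·1 + (-98/865)·1 = 1 ✓
b·c: 309/2422·7/3 + (-98/865)·(-25/14) = 1/2 ✓
b·c²: 309/2422·49/9 + (-98/865)·625/196 = 1/3 ✓
b·Ac: (-98/865)·(-865/588) = 1/6 ✓; 3 stages ⇒ order 3.

3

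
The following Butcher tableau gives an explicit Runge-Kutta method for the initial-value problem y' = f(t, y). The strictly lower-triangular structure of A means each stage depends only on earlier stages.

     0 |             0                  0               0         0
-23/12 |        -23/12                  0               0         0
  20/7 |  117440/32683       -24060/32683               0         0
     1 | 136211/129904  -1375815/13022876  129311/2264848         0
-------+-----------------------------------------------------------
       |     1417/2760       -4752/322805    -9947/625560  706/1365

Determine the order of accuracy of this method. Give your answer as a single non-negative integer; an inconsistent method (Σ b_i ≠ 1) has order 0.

4

b = (1417/2760, -4752/322805, -9947/625560, 706/1365)
c = (0, -23/12, 20/7, 1)
Ac = (0, 0, 2005/1421, 2065/5648)
Σ b_i: 1417/2760·1 + (-4752/322805)·1 + (-9947/625560)·1 + 706/1365·1 = 1 ✓
b·c: (-4752/322805)·(-23/12) + (-9947/625560)·20/7 + 706/1365·1 = 1/2 ✓
b·c²: (-4752/322805)·529/144 + (-9947/625560)·400/49 + 706/1365·1 = 1/3 ✓
b·Ac: (-9947/625560)·2005/1421 + 706/1365·2065/5648 = 1/6 ✓
b·c³: (-4752/322805)·(-12167/1728) + (-9947/625560)·8000/343 + 706/1365·1 = 1/4 ✓
b·(c∘Ac): (-9947/625560)·40100/9947 + 706/1365·2065/5648 = 1/8 ✓
b·Ac²: (-9947/625560)·(-46115/17052) + 706/1365·5285/67776 = 1/12 ✓
b·A²c: 706/1365·455/5648 = 1/24 ✓; 4 stages ⇒ order 4.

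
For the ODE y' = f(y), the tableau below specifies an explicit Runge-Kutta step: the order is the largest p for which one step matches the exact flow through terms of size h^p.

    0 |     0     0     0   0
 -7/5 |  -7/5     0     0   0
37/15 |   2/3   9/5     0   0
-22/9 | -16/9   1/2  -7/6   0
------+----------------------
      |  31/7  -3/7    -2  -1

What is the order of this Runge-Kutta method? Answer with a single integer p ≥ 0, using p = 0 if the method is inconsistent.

1

b = (31/7, -3/7, -2, -1)
c = (0, -7/5, 37/15, -22/9)
Ac = (0, 0, -63/25, -161/45)
Σ b_i: 31/7·1 + (-3/7)·1 + (-2)·1 + (-1)·1 = 1 ✓
b·c: (-3/7)·(-7/5) + (-2)·37/15 + (-1)·(-22/9) = -17/9 ≠ 1/2 ⇒ order 1.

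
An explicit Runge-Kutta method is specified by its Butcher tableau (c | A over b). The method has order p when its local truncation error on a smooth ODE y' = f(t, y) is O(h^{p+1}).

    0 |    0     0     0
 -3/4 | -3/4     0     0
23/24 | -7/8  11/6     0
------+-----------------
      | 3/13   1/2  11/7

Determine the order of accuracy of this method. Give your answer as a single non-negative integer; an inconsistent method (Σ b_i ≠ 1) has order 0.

0

b = (3/13, 1/2, 11/7)
c = (0, -3/4, 23/24)
Ac = (0, 0, -11/8)
Σ b_i: 3/13·1 + 1/2·1 + 11/7·1 = 419/182 ≠ 1 ⇒ order 0.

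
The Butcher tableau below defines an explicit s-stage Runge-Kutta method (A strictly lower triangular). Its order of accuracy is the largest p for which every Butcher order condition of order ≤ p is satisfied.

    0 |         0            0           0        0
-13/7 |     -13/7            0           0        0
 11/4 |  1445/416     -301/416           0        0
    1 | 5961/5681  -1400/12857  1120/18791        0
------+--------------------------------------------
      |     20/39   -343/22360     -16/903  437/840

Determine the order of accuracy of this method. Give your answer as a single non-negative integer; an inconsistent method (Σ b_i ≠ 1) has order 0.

b = (20/39, -343/22360, -16/903, 437/840)
c = (0, -13/7, 11/4, 1)
Ac = (0, 0, 43/32, 160/437)
Σ b_i: 20/39·1 + (-343/22360)·1 + (-16/903)·1 + 437/840·1 = 1 ✓
b·c: (-343/22360)·(-13/7) + (-16/903)·11/4 + 437/840·1 = 1/2 ✓
b·c²: (-343/22360)·169/49 + (-16/903)·121/16 + 437/840·1 = 1/3 ✓
b·Ac: (-16/903)·43/32 + 437/840·160/437 = 1/6 ✓
b·c³: (-343/22360)·(-2197/343) + (-16/903)·1331/64 + 437/840·1 = 1/4 ✓
b·(c∘Ac): (-16/903)·473/128 + 437/840·160/437 = 1/8 ✓
b·Ac²: (-16/903)·(-559/224) + 437/840·10/133 = 1/12 ✓
b·A²c: 437/840·35/437 = 1/24 ✓; 4 stages ⇒ order 4.

4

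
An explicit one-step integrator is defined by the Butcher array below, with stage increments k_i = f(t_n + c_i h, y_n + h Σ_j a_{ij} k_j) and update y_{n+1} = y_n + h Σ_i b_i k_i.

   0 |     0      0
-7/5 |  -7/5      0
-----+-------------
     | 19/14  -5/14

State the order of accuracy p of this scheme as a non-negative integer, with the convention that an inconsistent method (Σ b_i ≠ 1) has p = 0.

2

b = (19/14, -5/14)
c = (0, -7/5)
Σ b_i: 19/14·1 + (-5/14)·1 = 1 ✓
b·c: (-5/14)·(-7/5) = 1/2 ✓; 2 stages ⇒ order 2.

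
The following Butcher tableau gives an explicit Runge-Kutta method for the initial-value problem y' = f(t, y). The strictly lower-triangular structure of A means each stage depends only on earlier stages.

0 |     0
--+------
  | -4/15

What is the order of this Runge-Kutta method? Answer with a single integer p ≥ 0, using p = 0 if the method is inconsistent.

0

b = (-4/15)
c = (0)
Σ b_i: (-4/15)·1 = -4/15 ≠ 1 ⇒ order 0.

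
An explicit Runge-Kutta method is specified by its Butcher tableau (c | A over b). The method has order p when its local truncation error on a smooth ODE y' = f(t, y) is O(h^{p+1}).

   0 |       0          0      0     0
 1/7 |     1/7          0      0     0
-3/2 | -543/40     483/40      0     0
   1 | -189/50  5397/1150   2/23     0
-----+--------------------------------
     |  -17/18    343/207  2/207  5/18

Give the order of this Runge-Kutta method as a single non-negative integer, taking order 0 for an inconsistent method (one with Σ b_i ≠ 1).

4

b = (-17/18, 343/207, 2/207, 5/18)
c = (0, 1/7, -3/2, 1)
Ac = (0, 0, 69/40, 27/50)
Σ b_i: (-17/18)·1 + 343/207·1 + 2/207·1 + 5/18·1 = 1 ✓
b·c: 343/207·1/7 + 2/207·(-3/2) + 5/18·1 = 1/2 ✓
b·c²: 343/207·1/49 + 2/207·9/4 + 5/18·1 = 1/3 ✓
b·Ac: 2/207·69/40 + 5/18·27/50 = 1/6 ✓
b·c³: 343/207·1/343 + 2/207·(-27/8) + 5/18·1 = 1/4 ✓
b·(c∘Ac): 2/207·(-207/80) + 5/18·27/50 = 1/8 ✓
b·Ac²: 2/207·69/280 + 5/18·51/175 = 1/12 ✓
b·A²c: 5/18·3/20 = 1/24 ✓; 4 stages ⇒ order 4.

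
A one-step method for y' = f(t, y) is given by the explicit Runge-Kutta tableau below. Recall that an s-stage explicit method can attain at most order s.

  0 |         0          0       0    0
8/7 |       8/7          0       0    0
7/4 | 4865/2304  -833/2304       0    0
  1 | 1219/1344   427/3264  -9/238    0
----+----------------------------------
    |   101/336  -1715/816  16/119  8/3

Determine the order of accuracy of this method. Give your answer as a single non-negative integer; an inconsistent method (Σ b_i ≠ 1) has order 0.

b = (101/336, -1715/816, 16/119, 8/3)
c = (0, 8/7, 7/4, 1)
Ac = (0, 0, -119/288, 1/12)
Σ b_i: 101/336·1 + (-1715/816)·1 + 16/119·1 + 8/3·1 = 1 ✓
b·c: (-1715/816)·8/7 + 16/119·7/4 + 8/3·1 = 1/2 ✓
b·c²: (-1715/816)·64/49 + 16/119·49/16 + 8/3·1 = 1/3 ✓
b·Ac: 16/119·(-119/288) + 8/3·1/12 = 1/6 ✓
b·c³: (-1715/816)·512/343 + 16/119·343/64 + 8/3·1 = 1/4 ✓
b·(c∘Ac): 16/119·(-833/1152) + 8/3·1/12 = 1/8 ✓
b·Ac²: 16/119·(-17/36) + 8/3·37/672 = 1/12 ✓
b·A²c: 8/3·1/64 = 1/24 ✓; 4 stages ⇒ order 4.

4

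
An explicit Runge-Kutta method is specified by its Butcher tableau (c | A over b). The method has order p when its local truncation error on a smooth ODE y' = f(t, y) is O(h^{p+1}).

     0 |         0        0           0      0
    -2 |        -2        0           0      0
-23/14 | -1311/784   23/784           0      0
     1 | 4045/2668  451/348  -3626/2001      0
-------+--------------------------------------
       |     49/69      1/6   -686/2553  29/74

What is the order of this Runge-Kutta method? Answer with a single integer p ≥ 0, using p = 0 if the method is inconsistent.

b = (49/69, 1/6, -686/2553, 29/74)
c = (0, -2, -23/14, 1)
Ac = (0, 0, -23/392, 67/174)
Σ b_i: 49/69·1 + 1/6·1 + (-686/2553)·1 + 29/74·1 = 1 ✓
b·c: 1/6·(-2) + (-686/2553)·(-23/14) + 29/74·1 = 1/2 ✓
b·c²: 1/6·4 + (-686/2553)·529/196 + 29/74·1 = 1/3 ✓
b·Ac: (-686/2553)·(-23/392) + 29/74·67/174 = 1/6 ✓
b·c³: 1/6·(-8) + (-686/2553)·(-12167/2744) + 29/74·1 = 1/4 ✓
b·(c∘Ac): (-686/2553)·529/5488 + 29/74·67/174 = 1/8 ✓
b·Ac²: (-686/2553)·23/196 + 29/74·17/58 = 1/12 ✓
b·A²c: 29/74·37/348 = 1/24 ✓; 4 stages ⇒ order 4.

4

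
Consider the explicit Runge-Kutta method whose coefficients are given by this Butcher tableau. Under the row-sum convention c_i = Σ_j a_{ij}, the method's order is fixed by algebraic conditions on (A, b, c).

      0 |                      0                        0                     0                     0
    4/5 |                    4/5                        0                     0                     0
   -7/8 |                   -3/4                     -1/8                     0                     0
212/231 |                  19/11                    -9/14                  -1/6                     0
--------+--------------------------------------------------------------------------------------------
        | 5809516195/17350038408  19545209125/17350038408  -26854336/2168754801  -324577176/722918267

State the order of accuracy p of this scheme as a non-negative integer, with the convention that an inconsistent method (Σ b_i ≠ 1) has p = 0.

3

b = (5809516195/17350038408, 19545209125/17350038408, -26854336/2168754801, -324577176/722918267)
c = (0, 4/5, -7/8, 212/231)
Ac = (0, 0, -1/10, -619/1680)
Σ b_i: 5809516195/17350038408·1 + 19545209125/17350038408·1 + (-26854336/2168754801)·1 + (-324577176/722918267)·1 = 1 ✓
b·c: 19545209125/17350038408·4/5 + (-26854336/2168754801)·(-7/8) + (-324577176/722918267)·212/231 = 1/2 ✓
b·c²: 19545209125/17350038408·16/25 + (-26854336/2168754801)·49/64 + (-324577176/722918267)·44944/53361 = 1/3 ✓
b·Ac: (-26854336/2168754801)·(-1/10) + (-324577176/722918267)·(-619/1680) = 1/6 ✓
b·c³: 19545209125/17350038408·64/125 + (-26854336/2168754801)·(-343/512) + (-324577176/722918267)·9528128/12326391 = 953942823247/4007858872248 ≠ 1/4 ⇒ order 3.
b·(c∘Ac): (-26854336/2168754801)·7/80 + (-324577176/722918267)·(-32807/97020) = 1634572102/10843774005 ≠ 1/8
b·Ac²: (-26854336/2168754801)·(-2/25) + (-324577176/722918267)·(-36223/67200) = 42161721487/173500384080 ≠ 1/12
b·A²c: (-324577176/722918267)·1/60 = -27048098/3614591335 ≠ 1/24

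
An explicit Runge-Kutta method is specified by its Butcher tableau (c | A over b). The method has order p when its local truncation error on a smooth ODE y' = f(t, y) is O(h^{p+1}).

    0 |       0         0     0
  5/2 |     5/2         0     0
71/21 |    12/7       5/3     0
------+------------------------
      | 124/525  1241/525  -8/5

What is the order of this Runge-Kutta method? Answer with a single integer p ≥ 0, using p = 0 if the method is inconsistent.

2

b = (124/525, 1241/525, -8/5)
c = (0, 5/2, 71/21)
Ac = (0, 0, 25/6)
Σ b_i: 124/525·1 + 1241/525·1 + (-8/5)·1 = 1 ✓
b·c: 1241/525·5/2 + (-8/5)·71/21 = 1/2 ✓
b·c²: 1241/525·25/4 + (-8/5)·5041/441 = -31007/8820 ≠ 1/3 ⇒ order 2.
b·Ac: (-8/5)·25/6 = -20/3 ≠ 1/6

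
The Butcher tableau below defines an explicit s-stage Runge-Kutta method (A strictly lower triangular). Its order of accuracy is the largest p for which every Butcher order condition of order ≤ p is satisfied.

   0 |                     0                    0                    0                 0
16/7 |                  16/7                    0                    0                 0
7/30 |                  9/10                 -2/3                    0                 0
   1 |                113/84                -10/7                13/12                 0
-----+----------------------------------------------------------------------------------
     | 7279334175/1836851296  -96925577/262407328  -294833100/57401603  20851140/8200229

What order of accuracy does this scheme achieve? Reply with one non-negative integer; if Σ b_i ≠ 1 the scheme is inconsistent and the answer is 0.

b = (7279334175/1836851296, -96925577/262407328, -294833100/57401603, 20851140/8200229)
c = (0, 16/7, 7/30, 1)
Ac = (0, 0, -32/21, -53141/17640)
Σ b_i: 7279334175/1836851296·1 + (-96925577/262407328)·1 + (-294833100/57401603)·1 + 20851140/8200229·1 = 1 ✓
b·c: (-96925577/262407328)·16/7 + (-294833100/57401603)·7/30 + 20851140/8200229·1 = 1/2 ✓
b·c²: (-96925577/262407328)·256/49 + (-294833100/57401603)·49/900 + 20851140/8200229·1 = 1/3 ✓
b·Ac: (-294833100/57401603)·(-32/21) + 20851140/8200229·(-53141/17640) = 1/6 ✓
b·c³: (-96925577/262407328)·4096/343 + (-294833100/57401603)·343/27000 + 20851140/8200229·1 = -9988275271/5166144270 ≠ 1/4 ⇒ order 3.
b·(c∘Ac): (-294833100/57401603)·(-16/45) + 20851140/8200229·(-53141/17640) = -4688222073/803622442 ≠ 1/8
b·Ac²: (-294833100/57401603)·(-512/147) + 20851140/8200229·(-27429509/3704400) = -9693932779/10332288540 ≠ 1/12
b·A²c: 20851140/8200229·(-104/63) = -722839520/172204809 ≠ 1/24

3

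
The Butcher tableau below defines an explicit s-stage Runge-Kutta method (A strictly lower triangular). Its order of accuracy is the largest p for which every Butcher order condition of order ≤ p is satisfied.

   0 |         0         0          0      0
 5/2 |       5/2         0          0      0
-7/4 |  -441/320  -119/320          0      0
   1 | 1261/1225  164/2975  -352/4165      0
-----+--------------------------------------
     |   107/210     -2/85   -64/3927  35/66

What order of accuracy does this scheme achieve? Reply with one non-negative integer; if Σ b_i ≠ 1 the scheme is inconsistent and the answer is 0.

4

b = (107/210, -2/85, -64/3927, 35/66)
c = (0, 5/2, -7/4, 1)
Ac = (0, 0, -119/128, 2/7)
Σ b_i: 107/210·1 + (-2/85)·1 + (-64/3927)·1 + 35/66·1 = 1 ✓
b·c: (-2/85)·5/2 + (-64/3927)·(-7/4) + 35/66·1 = 1/2 ✓
b·c²: (-2/85)·25/4 + (-64/3927)·49/16 + 35/66·1 = 1/3 ✓
b·Ac: (-64/3927)·(-119/128) + 35/66·2/7 = 1/6 ✓
b·c³: (-2/85)·125/8 + (-64/3927)·(-343/64) + 35/66·1 = 1/4 ✓
b·(c∘Ac): (-64/3927)·833/512 + 35/66·2/7 = 1/8 ✓
b·Ac²: (-64/3927)·(-595/256) + 35/66·3/35 = 1/12 ✓
b·A²c: 35/66·11/140 = 1/24 ✓; 4 stages ⇒ order 4.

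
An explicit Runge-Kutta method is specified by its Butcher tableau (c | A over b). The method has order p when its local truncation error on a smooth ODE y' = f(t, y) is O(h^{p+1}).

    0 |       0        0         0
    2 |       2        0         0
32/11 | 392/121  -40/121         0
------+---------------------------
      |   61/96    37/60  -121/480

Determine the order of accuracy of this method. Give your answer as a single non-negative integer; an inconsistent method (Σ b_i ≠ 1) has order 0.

b = (61/96, 37/60, -121/480)
c = (0, 2, 32/11)
Ac = (0, 0, -80/121)
Σ b_i: 61/96·1 + 37/60·1 + (-121/480)·1 = 1 ✓
b·c: 37/60·2 + (-121/480)·32/11 = 1/2 ✓
b·c²: 37/60·4 + (-121/480)·1024/121 = 1/3 ✓
b·Ac: (-121/480)·(-80/121) = 1/6 ✓; 3 stages ⇒ order 3.

3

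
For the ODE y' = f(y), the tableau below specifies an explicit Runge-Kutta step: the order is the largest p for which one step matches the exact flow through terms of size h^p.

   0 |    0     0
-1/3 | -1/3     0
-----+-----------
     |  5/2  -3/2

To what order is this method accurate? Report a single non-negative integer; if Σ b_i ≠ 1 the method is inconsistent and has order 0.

b = (5/2, -3/2)
c = (0, -1/3)
Σ b_i: 5/2·1 + (-3/2)·1 = 1 ✓
b·c: (-3/2)·(-1/3) = 1/2 ✓; 2 stages ⇒ order 2.

2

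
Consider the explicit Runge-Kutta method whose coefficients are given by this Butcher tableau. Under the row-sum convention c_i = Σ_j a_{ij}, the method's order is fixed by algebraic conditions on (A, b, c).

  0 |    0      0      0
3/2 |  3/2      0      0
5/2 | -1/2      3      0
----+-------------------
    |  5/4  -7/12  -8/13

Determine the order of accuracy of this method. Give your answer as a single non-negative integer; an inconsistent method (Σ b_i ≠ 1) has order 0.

b = (5/4, -7/12, -8/13)
c = (0, 3/2, 5/2)
Ac = (0, 0, 9/2)
Σ b_i: 5/4·1 + (-7/12)·1 + (-8/13)·1 = 2/39 ≠ 1 ⇒ order 0.

0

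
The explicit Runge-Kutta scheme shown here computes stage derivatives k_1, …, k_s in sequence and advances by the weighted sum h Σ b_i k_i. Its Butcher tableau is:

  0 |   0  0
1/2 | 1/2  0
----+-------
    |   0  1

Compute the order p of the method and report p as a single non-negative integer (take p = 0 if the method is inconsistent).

2

b = (0, 1)
c = (0, 1/2)
Σ b_i: 1·1 = 1 ✓
b·c: 1·1/2 = 1/2 ✓; 2 stages ⇒ order 2.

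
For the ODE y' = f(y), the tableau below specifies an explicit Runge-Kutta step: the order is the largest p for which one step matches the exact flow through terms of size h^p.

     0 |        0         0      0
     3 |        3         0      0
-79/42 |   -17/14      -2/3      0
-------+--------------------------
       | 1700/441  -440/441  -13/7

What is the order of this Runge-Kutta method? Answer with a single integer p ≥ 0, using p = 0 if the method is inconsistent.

b = (1700/441, -440/441, -13/7)
c = (0, 3, -79/42)
Ac = (0, 0, -2)
Σ b_i: 1700/441·1 + (-440/441)·1 + (-13/7)·1 = 1 ✓
b·c: (-440/441)·3 + (-13/7)·(-79/42) = 1/2 ✓
b·c²: (-440/441)·9 + (-13/7)·6241/1764 = -192013/12348 ≠ 1/3 ⇒ order 2.
b·Ac: (-13/7)·(-2) = 26/7 ≠ 1/6

2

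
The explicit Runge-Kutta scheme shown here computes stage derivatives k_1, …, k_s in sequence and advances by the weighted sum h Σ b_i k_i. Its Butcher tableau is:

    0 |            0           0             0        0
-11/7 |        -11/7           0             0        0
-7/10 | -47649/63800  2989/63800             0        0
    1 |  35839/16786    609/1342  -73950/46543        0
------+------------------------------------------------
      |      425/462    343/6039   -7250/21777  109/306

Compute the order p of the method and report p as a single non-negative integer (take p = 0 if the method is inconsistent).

b = (425/462, 343/6039, -7250/21777, 109/306)
c = (0, -11/7, -7/10, 1)
Ac = (0, 0, -427/5800, 87/218)
Σ b_i: 425/462·1 + 343/6039·1 + (-7250/21777)·1 + 109/306·1 = 1 ✓
b·c: 343/6039·(-11/7) + (-7250/21777)·(-7/10) + 109/306·1 = 1/2 ✓
b·c²: 343/6039·121/49 + (-7250/21777)·49/100 + 109/306·1 = 1/3 ✓
b·Ac: (-7250/21777)·(-427/5800) + 109/306·87/218 = 1/6 ✓
b·c³: 343/6039·(-1331/343) + (-7250/21777)·(-343/1000) + 109/306·1 = 1/4 ✓
b·(c∘Ac): (-7250/21777)·2989/58000 + 109/306·87/218 = 1/8 ✓
b·Ac²: (-7250/21777)·671/5800 + 109/306·261/763 = 1/12 ✓
b·A²c: 109/306·51/436 = 1/24 ✓; 4 stages ⇒ order 4.

4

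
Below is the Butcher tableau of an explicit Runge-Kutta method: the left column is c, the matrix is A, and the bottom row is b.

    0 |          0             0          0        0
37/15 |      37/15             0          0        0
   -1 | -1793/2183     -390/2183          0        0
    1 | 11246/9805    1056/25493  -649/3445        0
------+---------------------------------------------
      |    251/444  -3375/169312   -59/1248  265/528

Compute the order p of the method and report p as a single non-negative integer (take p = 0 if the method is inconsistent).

b = (251/444, -3375/169312, -59/1248, 265/528)
c = (0, 37/15, -1, 1)
Ac = (0, 0, -26/59, 77/265)
Σ b_i: 251/444·1 + (-3375/169312)·1 + (-59/1248)·1 + 265/528·1 = 1 ✓
b·c: (-3375/169312)·37/15 + (-59/1248)·(-1) + 265/528·1 = 1/2 ✓
b·c²: (-3375/169312)·1369/225 + (-59/1248)·1 + 265/528·1 = 1/3 ✓
b·Ac: (-59/1248)·(-26/59) + 265/528·77/265 = 1/6 ✓
b·c³: (-3375/169312)·50653/3375 + (-59/1248)·(-1) + 265/528·1 = 1/4 ✓
b·(c∘Ac): (-59/1248)·26/59 + 265/528·77/265 = 1/8 ✓
b·Ac²: (-59/1248)·(-962/885) + 265/528·253/3975 = 1/12 ✓
b·A²c: 265/528·22/265 = 1/24 ✓; 4 stages ⇒ order 4.

4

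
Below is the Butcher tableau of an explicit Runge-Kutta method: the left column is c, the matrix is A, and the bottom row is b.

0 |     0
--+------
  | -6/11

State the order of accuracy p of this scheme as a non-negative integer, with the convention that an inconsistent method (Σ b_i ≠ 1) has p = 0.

b = (-6/11)
c = (0)
Σ b_i: (-6/11)·1 = -6/11 ≠ 1 ⇒ order 0.

0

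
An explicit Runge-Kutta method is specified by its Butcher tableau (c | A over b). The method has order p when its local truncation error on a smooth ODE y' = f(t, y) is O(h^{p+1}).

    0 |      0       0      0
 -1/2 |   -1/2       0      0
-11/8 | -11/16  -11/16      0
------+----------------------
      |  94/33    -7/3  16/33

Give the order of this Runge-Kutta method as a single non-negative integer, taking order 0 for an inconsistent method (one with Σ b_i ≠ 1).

b = (94/33, -7/3, 16/33)
c = (0, -1/2, -11/8)
Ac = (0, 0, 11/32)
Σ b_i: 94/33·1 + (-7/3)·1 + 16/33·1 = 1 ✓
b·c: (-7/3)·(-1/2) + 16/33·(-11/8) = 1/2 ✓
b·c²: (-7/3)·1/4 + 16/33·121/64 = 1/3 ✓
b·Ac: 16/33·11/32 = 1/6 ✓; 3 stages ⇒ order 3.

3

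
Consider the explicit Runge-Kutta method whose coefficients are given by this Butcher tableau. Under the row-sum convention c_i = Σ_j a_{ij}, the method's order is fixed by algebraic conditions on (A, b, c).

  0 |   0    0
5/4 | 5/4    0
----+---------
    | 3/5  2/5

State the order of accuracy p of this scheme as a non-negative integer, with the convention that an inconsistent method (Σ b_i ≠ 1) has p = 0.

2

b = (3/5, 2/5)
c = (0, 5/4)
Σ b_i: 3/5·1 + 2/5·1 = 1 ✓
b·c: 2/5·5/4 = 1/2 ✓; 2 stages ⇒ order 2.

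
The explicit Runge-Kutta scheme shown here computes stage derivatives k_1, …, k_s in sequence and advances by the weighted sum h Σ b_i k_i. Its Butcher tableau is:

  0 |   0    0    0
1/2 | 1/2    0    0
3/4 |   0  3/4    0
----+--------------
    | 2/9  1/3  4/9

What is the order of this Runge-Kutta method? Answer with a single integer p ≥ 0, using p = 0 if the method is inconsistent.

3

b = (2/9, 1/3, 4/9)
c = (0, 1/2, 3/4)
Ac = (0, 0, 3/8)
Σ b_i: 2/9·1 + 1/3·1 + 4/9·1 = 1 ✓
b·c: 1/3·1/2 + 4/9·3/4 = 1/2 ✓
b·c²: 1/3·1/4 + 4/9·9/16 = 1/3 ✓
b·Ac: 4/9·3/8 = 1/6 ✓; 3 stages ⇒ order 3.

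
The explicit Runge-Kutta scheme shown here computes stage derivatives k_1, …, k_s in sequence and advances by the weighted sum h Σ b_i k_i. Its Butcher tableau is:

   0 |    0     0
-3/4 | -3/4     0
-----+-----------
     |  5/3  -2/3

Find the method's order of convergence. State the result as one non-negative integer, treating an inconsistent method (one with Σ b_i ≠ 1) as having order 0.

b = (5/3, -2/3)
c = (0, -3/4)
Σ b_i: 5/3·1 + (-2/3)·1 = 1 ✓
b·c: (-2/3)·(-3/4) = 1/2 ✓; 2 stages ⇒ order 2.

2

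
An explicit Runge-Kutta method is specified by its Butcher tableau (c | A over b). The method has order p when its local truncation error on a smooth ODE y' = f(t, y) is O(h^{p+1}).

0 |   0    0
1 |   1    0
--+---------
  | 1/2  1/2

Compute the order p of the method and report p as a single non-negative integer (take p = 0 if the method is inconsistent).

2

b = (1/2, 1/2)
c = (0, 1)
Σ b_i: 1/2·1 + 1/2·1 = 1 ✓
b·c: 1/2·1 = 1/2 ✓; 2 stages ⇒ order 2.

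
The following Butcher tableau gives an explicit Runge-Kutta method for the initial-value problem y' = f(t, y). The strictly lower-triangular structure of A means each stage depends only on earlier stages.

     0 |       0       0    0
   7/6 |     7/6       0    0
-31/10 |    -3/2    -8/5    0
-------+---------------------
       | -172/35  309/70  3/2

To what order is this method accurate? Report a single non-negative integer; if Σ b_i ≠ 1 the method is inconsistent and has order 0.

2

b = (-172/35, 309/70, 3/2)
c = (0, 7/6, -31/10)
Ac = (0, 0, -28/15)
Σ b_i: (-172/35)·1 + 309/70·1 + 3/2·1 = 1 ✓
b·c: 309/70·7/6 + 3/2·(-31/10) = 1/2 ✓
b·c²: 309/70·49/36 + 3/2·961/100 = 6127/300 ≠ 1/3 ⇒ order 2.
b·Ac: 3/2·(-28/15) = -14/5 ≠ 1/6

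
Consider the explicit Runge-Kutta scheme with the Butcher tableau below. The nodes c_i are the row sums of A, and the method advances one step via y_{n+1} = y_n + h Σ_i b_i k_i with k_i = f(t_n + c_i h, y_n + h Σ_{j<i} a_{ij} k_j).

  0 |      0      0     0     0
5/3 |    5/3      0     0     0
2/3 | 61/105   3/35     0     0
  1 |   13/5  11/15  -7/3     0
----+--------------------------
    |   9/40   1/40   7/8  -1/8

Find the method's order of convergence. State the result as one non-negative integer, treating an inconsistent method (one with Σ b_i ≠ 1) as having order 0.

b = (9/40, 1/40, 7/8, -1/8)
c = (0, 5/3, 2/3, 1)
Ac = (0, 0, 1/7, -1/3)
Σ b_i: 9/40·1 + 1/40·1 + 7/8·1 + (-1/8)·1 = 1 ✓
b·c: 1/40·5/3 + 7/8·2/3 + (-1/8)·1 = 1/2 ✓
b·c²: 1/40·25/9 + 7/8·4/9 + (-1/8)·1 = 1/3 ✓
b·Ac: 7/8·1/7 + (-1/8)·(-1/3) = 1/6 ✓
b·c³: 1/40·125/27 + 7/8·8/27 + (-1/8)·1 = 1/4 ✓
b·(c∘Ac): 7/8·2/21 + (-1/8)·(-1/3) = 1/8 ✓
b·Ac²: 7/8·5/21 + (-1/8)·1 = 1/12 ✓
b·A²c: (-1/8)·(-1/3) = 1/24 ✓; 4 stages ⇒ order 4.

4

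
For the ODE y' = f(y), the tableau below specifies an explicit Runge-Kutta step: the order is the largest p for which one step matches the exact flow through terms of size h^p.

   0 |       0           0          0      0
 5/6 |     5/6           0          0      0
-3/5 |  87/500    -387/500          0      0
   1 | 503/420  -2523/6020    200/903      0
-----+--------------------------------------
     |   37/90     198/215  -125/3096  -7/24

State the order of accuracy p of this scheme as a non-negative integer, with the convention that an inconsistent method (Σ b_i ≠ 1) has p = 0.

b = (37/90, 198/215, -125/3096, -7/24)
c = (0, 5/6, -3/5, 1)
Ac = (0, 0, -129/200, -27/56)
Σ b_i: 37/90·1 + 198/215·1 + (-125/3096)·1 + (-7/24)·1 = 1 ✓
b·c: 198/215·5/6 + (-125/3096)·(-3/5) + (-7/24)·1 = 1/2 ✓
b·c²: 198/215·25/36 + (-125/3096)·9/25 + (-7/24)·1 = 1/3 ✓
b·Ac: (-125/3096)·(-129/200) + (-7/24)·(-27/56) = 1/6 ✓
b·c³: 198/215·125/216 + (-125/3096)·(-27/125) + (-7/24)·1 = 1/4 ✓
b·(c∘Ac): (-125/3096)·387/1000 + (-7/24)·(-27/56) = 1/8 ✓
b·Ac²: (-125/3096)·(-43/80) + (-7/24)·(-71/336) = 1/12 ✓
b·A²c: (-7/24)·(-1/7) = 1/24 ✓; 4 stages ⇒ order 4.

4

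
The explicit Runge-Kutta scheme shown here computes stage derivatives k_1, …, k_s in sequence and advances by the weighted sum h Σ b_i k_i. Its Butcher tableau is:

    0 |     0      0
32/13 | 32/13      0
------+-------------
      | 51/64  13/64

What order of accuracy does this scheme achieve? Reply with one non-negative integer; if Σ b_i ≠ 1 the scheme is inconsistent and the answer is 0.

2

b = (51/64, 13/64)
c = (0, 32/13)
Σ b_i: 51/64·1 + 13/64·1 = 1 ✓
b·c: 13/64·32/13 = 1/2 ✓; 2 stages ⇒ order 2.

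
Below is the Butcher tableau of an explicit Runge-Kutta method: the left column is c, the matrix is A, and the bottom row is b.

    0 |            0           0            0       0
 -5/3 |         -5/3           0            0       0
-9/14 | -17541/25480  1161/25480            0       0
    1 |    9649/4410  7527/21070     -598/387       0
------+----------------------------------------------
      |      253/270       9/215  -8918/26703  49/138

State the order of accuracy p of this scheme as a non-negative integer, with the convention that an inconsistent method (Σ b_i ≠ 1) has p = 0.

4

b = (253/270, 9/215, -8918/26703, 49/138)
c = (0, -5/3, -9/14, 1)
Ac = (0, 0, -387/5096, 39/98)
Σ b_i: 253/270·1 + 9/215·1 + (-8918/26703)·1 + 49/138·1 = 1 ✓
b·c: 9/215·(-5/3) + (-8918/26703)·(-9/14) + 49/138·1 = 1/2 ✓
b·c²: 9/215·25/9 + (-8918/26703)·81/196 + 49/138·1 = 1/3 ✓
b·Ac: (-8918/26703)·(-387/5096) + 49/138·39/98 = 1/6 ✓
b·c³: 9/215·(-125/27) + (-8918/26703)·(-729/2744) + 49/138·1 = 1/4 ✓
b·(c∘Ac): (-8918/26703)·3483/71344 + 49/138·39/98 = 1/8 ✓
b·Ac²: (-8918/26703)·645/5096 + 49/138·52/147 = 1/12 ✓
b·A²c: 49/138·23/196 = 1/24 ✓; 4 stages ⇒ order 4.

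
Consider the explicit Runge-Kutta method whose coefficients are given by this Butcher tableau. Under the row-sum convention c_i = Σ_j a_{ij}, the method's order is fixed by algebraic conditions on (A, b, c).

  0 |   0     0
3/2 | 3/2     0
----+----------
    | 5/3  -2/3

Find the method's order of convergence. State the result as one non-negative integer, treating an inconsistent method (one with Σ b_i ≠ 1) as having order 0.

1

b = (5/3, -2/3)
c = (0, 3/2)
Σ b_i: 5/3·1 + (-2/3)·1 = 1 ✓
b·c: (-2/3)·3/2 = -1 ≠ 1/2 ⇒ order 1.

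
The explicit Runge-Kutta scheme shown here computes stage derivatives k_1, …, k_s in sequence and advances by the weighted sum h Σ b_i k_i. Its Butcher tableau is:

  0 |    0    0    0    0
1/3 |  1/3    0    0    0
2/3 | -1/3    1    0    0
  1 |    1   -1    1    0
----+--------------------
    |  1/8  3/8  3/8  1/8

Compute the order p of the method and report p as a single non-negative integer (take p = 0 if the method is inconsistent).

b = (1/8, 3/8, 3/8, 1/8)
c = (0, 1/3, 2/3, 1)
Ac = (0, 0, 1/3, 1/3)
Σ b_i: 1/8·1 + 3/8·1 + 3/8·1 + 1/8·1 = 1 ✓
b·c: 3/8·1/3 + 3/8·2/3 + 1/8·1 = 1/2 ✓
b·c²: 3/8·1/9 + 3/8·4/9 + 1/8·1 = 1/3 ✓
b·Ac: 3/8·1/3 + 1/8·1/3 = 1/6 ✓
b·c³: 3/8·1/27 + 3/8·8/27 + 1/8·1 = 1/4 ✓
b·(c∘Ac): 3/8·2/9 + 1/8·1/3 = 1/8 ✓
b·Ac²: 3/8·1/9 + 1/8·1/3 = 1/12 ✓
b·A²c: 1/8·1/3 = 1/24 ✓; 4 stages ⇒ order 4.

4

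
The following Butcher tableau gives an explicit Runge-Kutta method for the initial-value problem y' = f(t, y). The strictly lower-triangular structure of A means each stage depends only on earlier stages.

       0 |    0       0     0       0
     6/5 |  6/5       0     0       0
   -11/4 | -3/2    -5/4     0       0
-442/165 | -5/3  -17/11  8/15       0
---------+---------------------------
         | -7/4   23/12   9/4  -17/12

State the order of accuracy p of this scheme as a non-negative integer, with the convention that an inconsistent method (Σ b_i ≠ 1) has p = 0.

1

b = (-7/4, 23/12, 9/4, -17/12)
c = (0, 6/5, -11/4, -442/165)
Ac = (0, 0, -3/2, -548/165)
Σ b_i: (-7/4)·1 + 23/12·1 + 9/4·1 + (-17/12)·1 = 1 ✓
b·c: 23/12·6/5 + 9/4·(-11/4) + (-17/12)·(-442/165) = -733/7920 ≠ 1/2 ⇒ order 1.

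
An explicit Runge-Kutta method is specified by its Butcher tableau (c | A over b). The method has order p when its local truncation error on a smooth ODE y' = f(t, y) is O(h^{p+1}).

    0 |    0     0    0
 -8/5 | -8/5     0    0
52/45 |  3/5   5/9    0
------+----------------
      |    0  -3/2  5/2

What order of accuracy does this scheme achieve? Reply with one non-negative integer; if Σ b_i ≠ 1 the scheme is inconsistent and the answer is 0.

b = (0, -3/2, 5/2)
c = (0, -8/5, 52/45)
Ac = (0, 0, -8/9)
Σ b_i: (-3/2)·1 + 5/2·1 = 1 ✓
b·c: (-3/2)·(-8/5) + 5/2·52/45 = 238/45 ≠ 1/2 ⇒ order 1.

1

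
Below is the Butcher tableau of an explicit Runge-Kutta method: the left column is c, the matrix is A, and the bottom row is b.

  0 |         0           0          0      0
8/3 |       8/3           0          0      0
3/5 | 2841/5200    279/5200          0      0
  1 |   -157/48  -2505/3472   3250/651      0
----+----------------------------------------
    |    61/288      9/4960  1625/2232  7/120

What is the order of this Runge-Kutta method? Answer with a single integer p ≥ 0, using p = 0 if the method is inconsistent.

b = (61/288, 9/4960, 1625/2232, 7/120)
c = (0, 8/3, 3/5, 1)
Ac = (0, 0, 93/650, 15/14)
Σ b_i: 61/288·1 + 9/4960·1 + 1625/2232·1 + 7/120·1 = 1 ✓
b·c: 9/4960·8/3 + 1625/2232·3/5 + 7/120·1 = 1/2 ✓
b·c²: 9/4960·64/9 + 1625/2232·9/25 + 7/120·1 = 1/3 ✓
b·Ac: 1625/2232·93/650 + 7/120·15/14 = 1/6 ✓
b·c³: 9/4960·512/27 + 1625/2232·27/125 + 7/120·1 = 1/4 ✓
b·(c∘Ac): 1625/2232·279/3250 + 7/120·15/14 = 1/8 ✓
b·Ac²: 1625/2232·124/325 + 7/120·(-10/3) = 1/12 ✓
b·A²c: 7/120·5/7 = 1/24 ✓; 4 stages ⇒ order 4.

4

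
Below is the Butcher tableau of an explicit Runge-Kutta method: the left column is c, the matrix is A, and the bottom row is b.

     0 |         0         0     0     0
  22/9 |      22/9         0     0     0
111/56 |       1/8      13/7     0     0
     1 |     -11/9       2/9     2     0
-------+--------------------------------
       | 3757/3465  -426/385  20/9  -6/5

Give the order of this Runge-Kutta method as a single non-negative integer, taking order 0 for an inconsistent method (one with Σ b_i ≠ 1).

2

b = (3757/3465, -426/385, 20/9, -6/5)
c = (0, 22/9, 111/56, 1)
Ac = (0, 0, 286/63, 10223/2268)
Σ b_i: 3757/3465·1 + (-426/385)·1 + 20/9·1 + (-6/5)·1 = 1 ✓
b·c: (-426/385)·22/9 + 20/9·111/56 + (-6/5)·1 = 1/2 ✓
b·c²: (-426/385)·484/81 + 20/9·12321/3136 + (-6/5)·1 = 97291/105840 ≠ 1/3 ⇒ order 2.
b·Ac: 20/9·286/63 + (-6/5)·10223/2268 = 26531/5670 ≠ 1/6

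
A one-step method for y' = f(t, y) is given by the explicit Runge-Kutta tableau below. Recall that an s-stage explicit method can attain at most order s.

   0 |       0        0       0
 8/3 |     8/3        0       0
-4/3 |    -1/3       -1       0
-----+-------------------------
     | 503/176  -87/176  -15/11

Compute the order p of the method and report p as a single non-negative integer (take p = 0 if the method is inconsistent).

2

b = (503/176, -87/176, -15/11)
c = (0, 8/3, -4/3)
Ac = (0, 0, -8/3)
Σ b_i: 503/176·1 + (-87/176)·1 + (-15/11)·1 = 1 ✓
b·c: (-87/176)·8/3 + (-15/11)·(-4/3) = 1/2 ✓
b·c²: (-87/176)·64/9 + (-15/11)·16/9 = -196/33 ≠ 1/3 ⇒ order 2.
b·Ac: (-15/11)·(-8/3) = 40/11 ≠ 1/6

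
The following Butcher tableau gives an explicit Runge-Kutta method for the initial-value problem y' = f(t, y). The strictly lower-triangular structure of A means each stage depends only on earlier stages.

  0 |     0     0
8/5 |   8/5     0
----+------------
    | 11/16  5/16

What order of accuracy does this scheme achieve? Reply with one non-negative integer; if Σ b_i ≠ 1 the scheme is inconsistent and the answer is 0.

b = (11/16, 5/16)
c = (0, 8/5)
Σ b_i: 11/16·1 + 5/16·1 = 1 ✓
b·c: 5/16·8/5 = 1/2 ✓; 2 stages ⇒ order 2.

2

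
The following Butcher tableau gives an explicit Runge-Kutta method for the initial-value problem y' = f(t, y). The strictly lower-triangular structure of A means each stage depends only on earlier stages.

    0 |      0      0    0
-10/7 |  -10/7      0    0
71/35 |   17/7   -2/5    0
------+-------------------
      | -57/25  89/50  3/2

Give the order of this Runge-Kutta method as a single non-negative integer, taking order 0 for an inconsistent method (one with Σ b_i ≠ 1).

b = (-57/25, 89/50, 3/2)
c = (0, -10/7, 71/35)
Ac = (0, 0, 4/7)
Σ b_i: (-57/25)·1 + 89/50·1 + 3/2·1 = 1 ✓
b·c: 89/50·(-10/7) + 3/2·71/35 = 1/2 ✓
b·c²: 89/50·100/49 + 3/2·5041/1225 = 24023/2450 ≠ 1/3 ⇒ order 2.
b·Ac: 3/2·4/7 = 6/7 ≠ 1/6

2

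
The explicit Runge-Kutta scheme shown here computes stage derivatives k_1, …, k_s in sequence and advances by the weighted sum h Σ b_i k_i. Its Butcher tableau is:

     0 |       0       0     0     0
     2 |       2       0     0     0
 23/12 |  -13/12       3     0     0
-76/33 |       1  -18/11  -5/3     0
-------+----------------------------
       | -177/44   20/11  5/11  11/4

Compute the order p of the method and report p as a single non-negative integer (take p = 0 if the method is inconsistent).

b = (-177/44, 20/11, 5/11, 11/4)
c = (0, 2, 23/12, -76/33)
Ac = (0, 0, 6, -2561/396)
Σ b_i: (-177/44)·1 + 20/11·1 + 5/11·1 + 11/4·1 = 1 ✓
b·c: 20/11·2 + 5/11·23/12 + 11/4·(-76/33) = -241/132 ≠ 1/2 ⇒ order 1.

1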